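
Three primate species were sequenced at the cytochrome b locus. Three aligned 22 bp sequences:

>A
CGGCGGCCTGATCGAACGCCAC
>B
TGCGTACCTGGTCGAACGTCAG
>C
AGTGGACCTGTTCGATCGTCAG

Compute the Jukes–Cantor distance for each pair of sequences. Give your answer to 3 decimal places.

d(A,B) = 0.497, d(A,C) = 0.497, d(B,C) = 0.271

A–B: 8/22 sites differ → p ≈ 0.363636, d = −0.75 ln(1 − 0.484848) = 0.497470 ≈ 0.497.
A–C: 8/22 sites differ → p ≈ 0.363636, d = −0.75 ln(1 − 0.484848) = 0.497470 ≈ 0.497.
B–C: 5/22 sites differ → p ≈ 0.227273, d = −0.75 ln(1 − 0.303031) = 0.270761 ≈ 0.271.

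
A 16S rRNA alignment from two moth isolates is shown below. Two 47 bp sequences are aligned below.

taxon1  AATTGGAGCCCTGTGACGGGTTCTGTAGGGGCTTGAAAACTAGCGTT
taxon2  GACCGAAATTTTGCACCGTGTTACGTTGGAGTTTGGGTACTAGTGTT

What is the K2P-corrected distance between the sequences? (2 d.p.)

0.83

Of 47 sites, 16 differences are transitions and 5 are transversions, so P = 16/47 ≈ 0.340426 and Q = 5/47 ≈ 0.106383.
Under the Kimura two-parameter model, d = −½ ln(1 − 2P − Q) − ¼ ln(1 − 2Q).
1 − 2P − Q = 0.212765, giving −½ ln(0.212765) = 0.773784.
1 − 2Q = 0.787234, giving −¼ ln(0.787234) = 0.059807.
d = 0.773784 + 0.059807 = 0.833591.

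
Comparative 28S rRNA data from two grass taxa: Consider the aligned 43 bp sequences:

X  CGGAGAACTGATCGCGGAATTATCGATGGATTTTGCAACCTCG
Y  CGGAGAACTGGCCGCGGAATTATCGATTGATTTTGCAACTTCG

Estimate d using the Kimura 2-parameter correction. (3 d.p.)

Of 43 sites, 3 differences are transitions and 1 are transversions, so P = 3/43 ≈ 0.069767 and Q = 1/43 ≈ 0.023256.
Under the Kimura two-parameter model, d = −½ ln(1 − 2P − Q) − ¼ ln(1 − 2Q).
1 − 2P − Q = 0.83721, giving −½ ln(0.83721) = 0.088840.
1 − 2Q = 0.953488, giving −¼ ln(0.953488) = 0.011907.
d = 0.088840 + 0.011907 = 0.100747.

0.101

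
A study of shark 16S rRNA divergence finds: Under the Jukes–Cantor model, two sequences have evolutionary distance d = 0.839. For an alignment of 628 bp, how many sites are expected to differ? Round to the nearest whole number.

Invert JC69: p = (3/4)(1 − e^(−4d/3)) = 0.75 × (1 − e^(-1.118667)) = 0.75 × (1 − 0.326715) = 0.504964.
Expected differing sites = pL ≈ 0.504964 × 628 = 317.117392 ≈ 317.

317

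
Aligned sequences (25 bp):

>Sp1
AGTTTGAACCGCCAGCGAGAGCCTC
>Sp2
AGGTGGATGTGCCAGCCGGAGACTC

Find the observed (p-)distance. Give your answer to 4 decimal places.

The sequences differ at 8 of 25 positions (sites 3, 5, 8, 9, 10, 17, 18, 22).
p = 8/25 = 0.3200.

0.3200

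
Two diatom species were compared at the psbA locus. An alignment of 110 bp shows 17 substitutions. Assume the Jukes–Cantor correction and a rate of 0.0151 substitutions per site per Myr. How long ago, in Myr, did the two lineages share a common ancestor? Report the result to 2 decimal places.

5.73

p = 17/110 ≈ 0.154545.
d = −(3/4) ln(1 − 4p/3) = −0.75 ln(1 − 0.20606) = −0.75 ln(0.79394)
  = −0.75 × (-0.230747) = 0.173060 substitutions/site.
Under a molecular clock d = 2μt, so t = d/(2μ) = 0.173060 / (2 × 0.0151) = 5.73 Myr.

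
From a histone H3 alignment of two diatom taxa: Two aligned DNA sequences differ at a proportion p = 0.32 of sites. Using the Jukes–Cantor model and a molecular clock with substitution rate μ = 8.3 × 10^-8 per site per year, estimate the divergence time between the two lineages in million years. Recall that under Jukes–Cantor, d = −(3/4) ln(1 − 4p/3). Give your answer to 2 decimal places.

2.51

d = −(3/4) ln(1 − 4p/3) = −0.75 ln(1 − 0.426667) = −0.75 ln(0.573333)
  = −0.75 × (-0.556289) = 0.417217 substitutions/site.
Under a molecular clock d = 2μt, so t = d/(2μ) = 0.417217 / (2 × 8.3 × 10^-8) = 2.51 million years.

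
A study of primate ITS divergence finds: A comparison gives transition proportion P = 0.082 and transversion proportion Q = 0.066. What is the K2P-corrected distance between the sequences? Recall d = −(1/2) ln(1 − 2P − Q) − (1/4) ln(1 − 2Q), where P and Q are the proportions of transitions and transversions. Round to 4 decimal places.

Under the Kimura two-parameter model, d = −½ ln(1 − 2P − Q) − ¼ ln(1 − 2Q).
1 − 2P − Q = 0.77, giving −½ ln(0.77) = 0.130682.
1 − 2Q = 0.868, giving −¼ ln(0.868) = 0.035391.
d = 0.130682 + 0.035391 = 0.166073.

0.1661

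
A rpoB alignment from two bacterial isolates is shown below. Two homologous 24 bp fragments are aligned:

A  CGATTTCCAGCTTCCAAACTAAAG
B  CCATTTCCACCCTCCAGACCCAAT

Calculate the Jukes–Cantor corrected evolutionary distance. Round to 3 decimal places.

0.369

The sequences differ at 7 of 24 sites (2, 10, 12, 17, 20, 21, 24), so p = 7/24 ≈ 0.291667.
d = −(3/4) ln(1 − 4p/3) = −0.75 ln(1 − 0.388889) = −0.75 ln(0.611111)
  = −0.75 × (-0.492477) = 0.369358 substitutions/site.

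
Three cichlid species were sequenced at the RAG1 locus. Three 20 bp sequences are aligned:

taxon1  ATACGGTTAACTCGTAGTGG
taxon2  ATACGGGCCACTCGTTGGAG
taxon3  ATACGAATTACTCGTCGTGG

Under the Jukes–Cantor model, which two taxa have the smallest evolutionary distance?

taxon1–taxon2: 6/20 differ, p = 0.300, d = 0.383.
taxon1–taxon3: 4/20 differ, p = 0.200, d = 0.233.
taxon2–taxon3: 7/20 differ, p = 0.350, d = 0.471.
The smallest distance is between taxon1 and taxon3.

taxon1 and taxon3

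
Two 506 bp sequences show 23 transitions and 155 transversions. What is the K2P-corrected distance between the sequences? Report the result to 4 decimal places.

P = 23/506 ≈ 0.045455 and Q = 155/506 ≈ 0.306324.
Under the Kimura two-parameter model, d = −½ ln(1 − 2P − Q) − ¼ ln(1 − 2Q).
1 − 2P − Q = 0.602766, giving −½ ln(0.602766) = 0.253113.
1 − 2Q = 0.387352, giving −¼ ln(0.387352) = 0.237105.
d = 0.253113 + 0.237105 = 0.490218.

0.4902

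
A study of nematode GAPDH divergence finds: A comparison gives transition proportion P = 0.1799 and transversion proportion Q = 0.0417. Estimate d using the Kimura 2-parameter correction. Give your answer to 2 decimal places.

Under the Kimura two-parameter model, d = −½ ln(1 − 2P − Q) − ¼ ln(1 − 2Q).
1 − 2P − Q = 0.5985, giving −½ ln(0.5985) = 0.256664.
1 − 2Q = 0.9166, giving −¼ ln(0.9166) = 0.021771.
d = 0.256664 + 0.021771 = 0.278435.

0.28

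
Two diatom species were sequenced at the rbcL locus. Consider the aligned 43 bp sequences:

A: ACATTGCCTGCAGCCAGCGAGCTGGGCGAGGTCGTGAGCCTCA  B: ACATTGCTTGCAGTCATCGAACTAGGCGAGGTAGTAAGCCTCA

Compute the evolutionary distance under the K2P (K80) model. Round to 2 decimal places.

Of 43 sites, 5 differences are transitions and 2 are transversions, so P = 5/43 ≈ 0.116279 and Q = 2/43 ≈ 0.046512.
Under the Kimura two-parameter model, d = −½ ln(1 − 2P − Q) − ¼ ln(1 − 2Q).
1 − 2P − Q = 0.72093, giving −½ ln(0.72093) = 0.163607.
1 − 2Q = 0.906976, giving −¼ ln(0.906976) = 0.024410.
d = 0.163607 + 0.024410 = 0.188017.

0.19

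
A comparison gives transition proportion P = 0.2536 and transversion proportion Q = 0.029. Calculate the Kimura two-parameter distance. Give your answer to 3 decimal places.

0.399

Under the Kimura two-parameter model, d = −½ ln(1 − 2P − Q) − ¼ ln(1 − 2Q).
1 − 2P − Q = 0.4638, giving −½ ln(0.4638) = 0.384151.
1 − 2Q = 0.942, giving −¼ ln(0.942) = 0.014938.
d = 0.384151 + 0.014938 = 0.399089.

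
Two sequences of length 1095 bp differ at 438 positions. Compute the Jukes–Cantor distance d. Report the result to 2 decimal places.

p = 438/1095 = 0.4.
d = −(3/4) ln(1 − 4p/3) = −0.75 ln(1 − 0.533333) = −0.75 ln(0.466667)
  = −0.75 × (-0.762139) = 0.571604 substitutions/site.

0.57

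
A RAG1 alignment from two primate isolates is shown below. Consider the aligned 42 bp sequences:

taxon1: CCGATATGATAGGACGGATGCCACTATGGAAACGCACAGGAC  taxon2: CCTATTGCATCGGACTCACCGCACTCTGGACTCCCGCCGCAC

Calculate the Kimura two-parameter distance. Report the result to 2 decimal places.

0.61

Of 42 sites, 2 differences are transitions and 15 are transversions, so P = 2/42 ≈ 0.047619 and Q = 15/42 ≈ 0.357143.
Under the Kimura two-parameter model, d = −½ ln(1 − 2P − Q) − ¼ ln(1 − 2Q).
1 − 2P − Q = 0.547619, giving −½ ln(0.547619) = 0.301088.
1 − 2Q = 0.285714, giving −¼ ln(0.285714) = 0.313191.
d = 0.301088 + 0.313191 = 0.614279.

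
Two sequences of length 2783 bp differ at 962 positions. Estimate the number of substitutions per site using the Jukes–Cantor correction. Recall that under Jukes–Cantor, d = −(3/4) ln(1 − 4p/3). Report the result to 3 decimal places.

p = 962/2783 ≈ 0.34567.
d = −(3/4) ln(1 − 4p/3) = −0.75 ln(1 − 0.460893) = −0.75 ln(0.539107)
  = −0.75 × (-0.617841) = 0.463381 substitutions/site.

0.463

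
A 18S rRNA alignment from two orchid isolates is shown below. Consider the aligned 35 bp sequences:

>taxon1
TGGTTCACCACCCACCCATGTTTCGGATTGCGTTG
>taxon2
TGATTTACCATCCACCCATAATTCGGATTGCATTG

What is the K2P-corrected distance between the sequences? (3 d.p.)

Of 35 sites, 5 differences are transitions and 1 are transversions, so P = 5/35 ≈ 0.142857 and Q = 1/35 ≈ 0.028571.
Under the Kimura two-parameter model, d = −½ ln(1 − 2P − Q) − ¼ ln(1 − 2Q).
1 − 2P − Q = 0.685715, giving −½ ln(0.685715) = 0.188647.
1 − 2Q = 0.942858, giving −¼ ln(0.942858) = 0.014710.
d = 0.188647 + 0.014710 = 0.203357.

0.203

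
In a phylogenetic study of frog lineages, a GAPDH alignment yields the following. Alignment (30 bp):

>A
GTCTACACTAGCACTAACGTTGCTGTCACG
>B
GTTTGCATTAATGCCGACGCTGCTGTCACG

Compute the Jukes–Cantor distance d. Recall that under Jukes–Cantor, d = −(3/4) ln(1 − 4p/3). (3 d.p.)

The sequences differ at 9 of 30 sites (3, 5, 8, 11, 12, 13, 15, 16, 20), so p = 9/30 = 0.3.
d = −(3/4) ln(1 − 4p/3) = −0.75 ln(1 − 0.4) = −0.75 ln(0.6)
  = −0.75 × (-0.510826) = 0.383120 substitutions/site.

0.383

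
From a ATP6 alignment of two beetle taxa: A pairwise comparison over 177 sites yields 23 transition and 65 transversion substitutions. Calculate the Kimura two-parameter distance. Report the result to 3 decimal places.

0.825

P = 23/177 ≈ 0.129944 and Q = 65/177 ≈ 0.367232.
Under the Kimura two-parameter model, d = −½ ln(1 − 2P − Q) − ¼ ln(1 − 2Q).
1 − 2P − Q = 0.37288, giving −½ ln(0.37288) = 0.493249.
1 − 2Q = 0.265536, giving −¼ ln(0.265536) = 0.331501.
d = 0.493249 + 0.331501 = 0.824750.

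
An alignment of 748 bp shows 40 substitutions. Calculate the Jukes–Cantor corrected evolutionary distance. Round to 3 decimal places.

p = 40/748 ≈ 0.053476.
d = −(3/4) ln(1 − 4p/3) = −0.75 ln(1 − 0.071301) = −0.75 ln(0.928699)
  = −0.75 × (-0.073971) = 0.055478 substitutions/site.

0.055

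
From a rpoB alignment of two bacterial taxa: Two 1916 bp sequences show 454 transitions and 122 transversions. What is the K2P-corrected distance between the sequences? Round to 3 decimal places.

P = 454/1916 ≈ 0.236952 and Q = 122/1916 ≈ 0.063674.
Under the Kimura two-parameter model, d = −½ ln(1 − 2P − Q) − ¼ ln(1 − 2Q).
1 − 2P − Q = 0.462422, giving −½ ln(0.462422) = 0.385639.
1 − 2Q = 0.872652, giving −¼ ln(0.872652) = 0.034055.
d = 0.385639 + 0.034055 = 0.419694.

0.420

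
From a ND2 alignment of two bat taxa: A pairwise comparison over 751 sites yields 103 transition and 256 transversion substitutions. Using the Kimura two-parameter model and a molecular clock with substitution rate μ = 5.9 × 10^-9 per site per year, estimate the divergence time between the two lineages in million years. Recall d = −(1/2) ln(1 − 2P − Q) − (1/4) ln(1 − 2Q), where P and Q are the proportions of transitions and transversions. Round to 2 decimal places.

64.72

P = 103/751 ≈ 0.13715 and Q = 256/751 ≈ 0.340879.
Under the Kimura two-parameter model, d = −½ ln(1 − 2P − Q) − ¼ ln(1 − 2Q).
1 − 2P − Q = 0.384821, giving −½ ln(0.384821) = 0.477488.
1 − 2Q = 0.318242, giving −¼ ln(0.318242) = 0.286236.
d = 0.477488 + 0.286236 = 0.763724.
Under a molecular clock d = 2μt, so t = d/(2μ) = 0.763724 / (2 × 5.9 × 10^-9) = 64.72 million years.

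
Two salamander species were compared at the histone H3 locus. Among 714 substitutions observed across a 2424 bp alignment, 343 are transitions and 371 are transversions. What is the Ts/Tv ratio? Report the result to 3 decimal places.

R = 343/371 = 0.924528… ≈ 0.925 (to 3 d.p.).

0.925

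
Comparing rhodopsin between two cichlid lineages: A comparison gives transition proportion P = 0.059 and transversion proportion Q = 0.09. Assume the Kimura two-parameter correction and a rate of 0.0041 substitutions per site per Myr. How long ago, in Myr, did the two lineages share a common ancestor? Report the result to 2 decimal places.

20.27

Under the Kimura two-parameter model, d = −½ ln(1 − 2P − Q) − ¼ ln(1 − 2Q).
1 − 2P − Q = 0.792, giving −½ ln(0.792) = 0.116597.
1 − 2Q = 0.82, giving −¼ ln(0.82) = 0.049613.
d = 0.116597 + 0.049613 = 0.166210.
Under a molecular clock d = 2μt, so t = d/(2μ) = 0.166210 / (2 × 0.0041) = 20.27 Myr.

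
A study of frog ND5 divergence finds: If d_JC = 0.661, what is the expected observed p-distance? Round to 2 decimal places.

0.44

p = (3/4)(1 − e^(−4d/3)) = 0.75 × (1 − e^(-0.881333)) = 0.75 × (1 − 0.414230) = 0.439328.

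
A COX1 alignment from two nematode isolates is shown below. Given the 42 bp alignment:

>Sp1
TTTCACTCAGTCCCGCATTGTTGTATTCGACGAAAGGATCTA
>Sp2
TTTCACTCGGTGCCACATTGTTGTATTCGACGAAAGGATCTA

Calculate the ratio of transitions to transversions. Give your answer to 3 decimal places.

Transitions are A↔G and C↔T; transversions are all other mismatches.
Transitions: 2. Transversions: 1.
R = 2/1 = 2.000.

2.000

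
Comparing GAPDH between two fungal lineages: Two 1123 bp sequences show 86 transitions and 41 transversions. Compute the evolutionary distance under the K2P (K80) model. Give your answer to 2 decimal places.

P = 86/1123 ≈ 0.076581 and Q = 41/1123 ≈ 0.036509.
Under the Kimura two-parameter model, d = −½ ln(1 − 2P − Q) − ¼ ln(1 − 2Q).
1 − 2P − Q = 0.810329, giving −½ ln(0.810329) = 0.105157.
1 − 2Q = 0.926982, giving −¼ ln(0.926982) = 0.018955.
d = 0.105157 + 0.018955 = 0.124112.

0.12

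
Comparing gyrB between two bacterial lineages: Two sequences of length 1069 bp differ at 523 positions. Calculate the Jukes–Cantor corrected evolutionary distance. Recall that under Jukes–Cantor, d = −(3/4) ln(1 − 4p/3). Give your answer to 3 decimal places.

p = 523/1069 ≈ 0.489242.
d = −(3/4) ln(1 − 4p/3) = −0.75 ln(1 − 0.652323) = −0.75 ln(0.347677)
  = −0.75 × (-1.056481) = 0.792361 substitutions/site.

0.792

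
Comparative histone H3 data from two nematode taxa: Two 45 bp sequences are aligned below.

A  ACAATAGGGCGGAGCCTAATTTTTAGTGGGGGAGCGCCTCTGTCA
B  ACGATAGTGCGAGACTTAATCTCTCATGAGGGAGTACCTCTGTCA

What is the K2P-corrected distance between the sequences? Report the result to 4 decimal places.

Of 45 sites, 11 differences are transitions and 2 are transversions, so P = 11/45 ≈ 0.244444 and Q = 2/45 ≈ 0.044444.
Under the Kimura two-parameter model, d = −½ ln(1 − 2P − Q) − ¼ ln(1 − 2Q).
1 − 2P − Q = 0.466668, giving −½ ln(0.466668) = 0.381069.
1 − 2Q = 0.911112, giving −¼ ln(0.911112) = 0.023272.
d = 0.381069 + 0.023272 = 0.404341.

0.4043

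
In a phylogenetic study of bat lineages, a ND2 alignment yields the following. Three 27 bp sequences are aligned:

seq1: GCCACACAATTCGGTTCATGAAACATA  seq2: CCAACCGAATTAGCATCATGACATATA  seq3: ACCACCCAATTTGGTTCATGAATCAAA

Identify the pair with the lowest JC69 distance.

seq1–seq2: 9/27 differ, p = 0.333, d = 0.441.
seq1–seq3: 5/27 differ, p = 0.185, d = 0.213.
seq2–seq3: 10/27 differ, p = 0.370, d = 0.511.
The smallest distance is between seq1 and seq3.

seq1 and seq3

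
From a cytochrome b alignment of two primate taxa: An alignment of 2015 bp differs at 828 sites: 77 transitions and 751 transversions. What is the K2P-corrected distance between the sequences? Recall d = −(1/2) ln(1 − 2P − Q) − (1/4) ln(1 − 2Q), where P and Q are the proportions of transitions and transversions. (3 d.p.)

0.640

P = 77/2015 ≈ 0.038213 and Q = 751/2015 ≈ 0.372705.
Under the Kimura two-parameter model, d = −½ ln(1 − 2P − Q) − ¼ ln(1 − 2Q).
1 − 2P − Q = 0.550869, giving −½ ln(0.550869) = 0.298129.
1 − 2Q = 0.25459, giving −¼ ln(0.25459) = 0.342025.
d = 0.298129 + 0.342025 = 0.640154.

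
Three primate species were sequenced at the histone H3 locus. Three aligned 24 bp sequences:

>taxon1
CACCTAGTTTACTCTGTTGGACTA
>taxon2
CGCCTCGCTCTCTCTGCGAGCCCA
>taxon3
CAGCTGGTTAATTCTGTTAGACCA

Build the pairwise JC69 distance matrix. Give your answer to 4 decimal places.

d(taxon1,taxon2) = 0.6082, d(taxon1,taxon3) = 0.3041, d(taxon2,taxon3) = 0.6082

taxon1–taxon2: 10/24 sites differ → p ≈ 0.416667, d = −0.75 ln(1 − 0.555556) = 0.608198 ≈ 0.6082.
taxon1–taxon3: 6/24 sites differ → p = 0.25, d = −0.75 ln(1 − 0.333333) = 0.304098 ≈ 0.3041.
taxon2–taxon3: 10/24 sites differ → p ≈ 0.416667, d = −0.75 ln(1 − 0.555556) = 0.608198 ≈ 0.6082.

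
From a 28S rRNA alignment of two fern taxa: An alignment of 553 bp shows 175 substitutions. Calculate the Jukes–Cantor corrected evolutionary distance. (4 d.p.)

0.4111

p = 175/553 ≈ 0.316456.
d = −(3/4) ln(1 − 4p/3) = −0.75 ln(1 − 0.421941) = −0.75 ln(0.578059)
  = −0.75 × (-0.548079) = 0.411059 substitutions/site.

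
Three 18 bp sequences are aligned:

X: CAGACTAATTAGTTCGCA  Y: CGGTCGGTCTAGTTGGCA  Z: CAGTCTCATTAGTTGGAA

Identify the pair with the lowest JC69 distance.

X and Z

X–Y: 7/18 differ, p = 0.389, d = 0.548.
X–Z: 4/18 differ, p = 0.222, d = 0.264.
Y–Z: 6/18 differ, p = 0.333, d = 0.441.
The smallest distance is between X and Z.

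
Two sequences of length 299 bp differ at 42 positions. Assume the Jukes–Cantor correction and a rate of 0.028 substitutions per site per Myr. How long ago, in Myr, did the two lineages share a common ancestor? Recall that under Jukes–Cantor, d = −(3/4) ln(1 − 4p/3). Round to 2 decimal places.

p = 42/299 ≈ 0.140468.
d = −(3/4) ln(1 − 4p/3) = −0.75 ln(1 − 0.187291) = −0.75 ln(0.812709)
  = −0.75 × (-0.207382) = 0.155537 substitutions/site.
Under a molecular clock d = 2μt, so t = d/(2μ) = 0.155537 / (2 × 0.028) = 2.78 Myr.

2.78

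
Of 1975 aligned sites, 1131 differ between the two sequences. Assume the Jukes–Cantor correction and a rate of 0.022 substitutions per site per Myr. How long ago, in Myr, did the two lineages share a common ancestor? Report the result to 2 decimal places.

p = 1131/1975 ≈ 0.572658.
d = −(3/4) ln(1 − 4p/3) = −0.75 ln(1 − 0.763544) = −0.75 ln(0.236456)
  = −0.75 × (-1.441993) = 1.081495 substitutions/site.
Under a molecular clock d = 2μt, so t = d/(2μ) = 1.081495 / (2 × 0.022) = 24.58 Myr.

24.58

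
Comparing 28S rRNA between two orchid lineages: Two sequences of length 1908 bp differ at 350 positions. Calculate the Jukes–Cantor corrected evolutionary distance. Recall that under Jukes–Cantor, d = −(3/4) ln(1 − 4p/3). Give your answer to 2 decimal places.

p = 350/1908 ≈ 0.183438.
d = −(3/4) ln(1 − 4p/3) = −0.75 ln(1 − 0.244584) = −0.75 ln(0.755416)
  = −0.75 × (-0.280487) = 0.210365 substitutions/site.

0.21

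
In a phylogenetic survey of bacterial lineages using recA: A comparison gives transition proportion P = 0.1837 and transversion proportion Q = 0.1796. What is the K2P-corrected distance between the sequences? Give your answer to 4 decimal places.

0.5072

Under the Kimura two-parameter model, d = −½ ln(1 − 2P − Q) − ¼ ln(1 − 2Q).
1 − 2P − Q = 0.453, giving −½ ln(0.453) = 0.395932.
1 − 2Q = 0.6408, giving −¼ ln(0.6408) = 0.111259.
d = 0.395932 + 0.111259 = 0.507191.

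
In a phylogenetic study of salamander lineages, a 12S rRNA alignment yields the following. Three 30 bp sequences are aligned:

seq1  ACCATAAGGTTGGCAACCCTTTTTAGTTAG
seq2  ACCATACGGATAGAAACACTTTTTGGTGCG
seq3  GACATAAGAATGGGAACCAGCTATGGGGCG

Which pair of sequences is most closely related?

seq1–seq2: 8/30 differ, p = 0.267, d = 0.330.
seq1–seq3: 13/30 differ, p = 0.433, d = 0.647.
seq2–seq3: 12/30 differ, p = 0.400, d = 0.572.
The smallest distance is between seq1 and seq2.

seq1 and seq2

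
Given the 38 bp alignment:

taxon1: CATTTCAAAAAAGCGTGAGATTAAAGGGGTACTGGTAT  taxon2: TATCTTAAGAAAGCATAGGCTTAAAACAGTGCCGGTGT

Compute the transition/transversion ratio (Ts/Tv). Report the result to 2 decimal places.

6.00

Transitions are A↔G and C↔T; transversions are all other mismatches.
Transitions: 12. Transversions: 2.
R = 12/2 = 6.00.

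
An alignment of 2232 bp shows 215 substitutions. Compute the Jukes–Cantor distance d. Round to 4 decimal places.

p = 215/2232 ≈ 0.096326.
d = −(3/4) ln(1 − 4p/3) = −0.75 ln(1 − 0.128435) = −0.75 ln(0.871565)
  = −0.75 × (-0.137465) = 0.103099 substitutions/site.

0.1031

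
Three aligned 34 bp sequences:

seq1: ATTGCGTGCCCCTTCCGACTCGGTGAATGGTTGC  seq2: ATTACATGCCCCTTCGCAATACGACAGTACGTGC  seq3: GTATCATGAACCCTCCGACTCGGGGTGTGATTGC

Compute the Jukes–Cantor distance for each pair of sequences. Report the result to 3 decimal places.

seq1–seq2: 13/34 sites differ → p ≈ 0.382353, d = −0.75 ln(1 − 0.509804) = 0.534712 ≈ 0.535.
seq1–seq3: 11/34 sites differ → p ≈ 0.323529, d = −0.75 ln(1 − 0.431372) = 0.423397 ≈ 0.423.
seq2–seq3: 17/34 sites differ → p = 0.5, d = −0.75 ln(1 − 0.666667) = 0.823960 ≈ 0.824.

d(seq1,seq2) = 0.535, d(seq1,seq3) = 0.423, d(seq2,seq3) = 0.824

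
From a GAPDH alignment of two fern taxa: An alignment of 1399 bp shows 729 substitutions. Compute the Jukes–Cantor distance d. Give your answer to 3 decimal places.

p = 729/1399 ≈ 0.521086.
d = −(3/4) ln(1 − 4p/3) = −0.75 ln(1 − 0.694781) = −0.75 ln(0.305219)
  = −0.75 × (-1.186726) = 0.890045 substitutions/site.

0.890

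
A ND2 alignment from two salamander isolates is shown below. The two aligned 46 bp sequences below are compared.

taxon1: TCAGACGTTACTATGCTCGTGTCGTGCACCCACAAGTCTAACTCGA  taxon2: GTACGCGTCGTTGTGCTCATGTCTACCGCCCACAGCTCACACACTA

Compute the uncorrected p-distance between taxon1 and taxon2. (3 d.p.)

The sequences differ at 19 of 46 positions.
p = 19/46 = 0.413043… ≈ 0.413 (to 3 d.p.).

0.413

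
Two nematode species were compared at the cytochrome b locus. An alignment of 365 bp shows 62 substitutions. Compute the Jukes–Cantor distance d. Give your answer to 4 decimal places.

0.1926

p = 62/365 ≈ 0.169863.
d = −(3/4) ln(1 − 4p/3) = −0.75 ln(1 − 0.226484) = −0.75 ln(0.773516)
  = −0.75 × (-0.256809) = 0.192607 substitutions/site.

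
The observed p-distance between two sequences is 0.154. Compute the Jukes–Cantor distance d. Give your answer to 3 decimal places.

0.172

d = −(3/4) ln(1 − 4p/3) = −0.75 ln(1 − 0.205333) = −0.75 ln(0.794667)
  = −0.75 × (-0.229832) = 0.172374 substitutions/site.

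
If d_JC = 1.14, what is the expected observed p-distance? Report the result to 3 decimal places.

0.586

p = (3/4)(1 − e^(−4d/3)) = 0.75 × (1 − e^(-1.52)) = 0.75 × (1 − 0.218712) = 0.585966.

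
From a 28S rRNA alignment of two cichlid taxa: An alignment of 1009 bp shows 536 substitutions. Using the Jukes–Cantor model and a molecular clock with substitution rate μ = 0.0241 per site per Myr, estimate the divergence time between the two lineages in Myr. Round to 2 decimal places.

p = 536/1009 ≈ 0.531219.
d = −(3/4) ln(1 − 4p/3) = −0.75 ln(1 − 0.708292) = −0.75 ln(0.291708)
  = −0.75 × (-1.232002) = 0.924002 substitutions/site.
Under a molecular clock d = 2μt, so t = d/(2μ) = 0.924002 / (2 × 0.0241) = 19.17 Myr.

19.17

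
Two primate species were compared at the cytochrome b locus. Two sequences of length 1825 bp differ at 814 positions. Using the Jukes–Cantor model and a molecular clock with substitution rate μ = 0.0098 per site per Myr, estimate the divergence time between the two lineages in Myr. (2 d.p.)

p = 814/1825 ≈ 0.446027.
d = −(3/4) ln(1 − 4p/3) = −0.75 ln(1 − 0.594703) = −0.75 ln(0.405297)
  = −0.75 × (-0.903135) = 0.677351 substitutions/site.
Under a molecular clock d = 2μt, so t = d/(2μ) = 0.677351 / (2 × 0.0098) = 34.56 Myr.

34.56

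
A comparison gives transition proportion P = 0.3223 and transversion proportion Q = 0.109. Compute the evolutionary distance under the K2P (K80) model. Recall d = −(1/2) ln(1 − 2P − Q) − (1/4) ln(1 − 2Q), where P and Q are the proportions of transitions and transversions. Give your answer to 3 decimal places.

Under the Kimura two-parameter model, d = −½ ln(1 − 2P − Q) − ¼ ln(1 − 2Q).
1 − 2P − Q = 0.2464, giving −½ ln(0.2464) = 0.700400.
1 − 2Q = 0.782, giving −¼ ln(0.782) = 0.061475.
d = 0.700400 + 0.061475 = 0.761875.

0.762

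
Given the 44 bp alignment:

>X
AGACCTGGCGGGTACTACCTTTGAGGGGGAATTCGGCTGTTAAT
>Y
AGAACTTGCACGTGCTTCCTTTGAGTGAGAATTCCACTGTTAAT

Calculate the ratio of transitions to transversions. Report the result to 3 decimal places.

Transitions are A↔G and C↔T; transversions are all other mismatches.
Transitions: 4. Transversions: 6.
R = 4/6 = 0.666666… ≈ 0.667 (to 3 d.p.).

0.667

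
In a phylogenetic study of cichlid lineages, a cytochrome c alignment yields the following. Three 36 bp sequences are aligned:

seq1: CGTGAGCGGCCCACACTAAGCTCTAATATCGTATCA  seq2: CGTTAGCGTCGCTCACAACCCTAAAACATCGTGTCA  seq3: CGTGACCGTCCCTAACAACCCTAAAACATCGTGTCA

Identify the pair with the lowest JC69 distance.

seq2 and seq3

seq1–seq2: 11/36 differ, p = 0.306, d = 0.392.
seq1–seq3: 11/36 differ, p = 0.306, d = 0.392.
seq2–seq3: 4/36 differ, p = 0.111, d = 0.120.
The smallest distance is between seq2 and seq3.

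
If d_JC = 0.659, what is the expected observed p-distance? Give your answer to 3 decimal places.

p = (3/4)(1 − e^(−4d/3)) = 0.75 × (1 − e^(-0.878667)) = 0.75 × (1 − 0.415336) = 0.438498.

0.438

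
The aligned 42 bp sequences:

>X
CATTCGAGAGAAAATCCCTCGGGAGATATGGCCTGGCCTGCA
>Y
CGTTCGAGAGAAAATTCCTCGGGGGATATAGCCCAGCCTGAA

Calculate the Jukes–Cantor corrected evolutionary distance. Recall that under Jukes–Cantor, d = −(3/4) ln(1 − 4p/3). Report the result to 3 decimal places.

0.188

The sequences differ at 7 of 42 sites (2, 16, 24, 30, 34, 35, 41), so p = 7/42 ≈ 0.166667.
d = −(3/4) ln(1 − 4p/3) = −0.75 ln(1 − 0.222223) = −0.75 ln(0.777777)
  = −0.75 × (-0.251315) = 0.188486 substitutions/site.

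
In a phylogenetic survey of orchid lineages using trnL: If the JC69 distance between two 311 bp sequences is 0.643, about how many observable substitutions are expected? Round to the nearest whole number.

Invert JC69: p = (3/4)(1 − e^(−4d/3)) = 0.75 × (1 − e^(-0.857333)) = 0.75 × (1 − 0.424292) = 0.431781.
Expected differing sites = pL ≈ 0.431781 × 311 = 134.283891 ≈ 134.

134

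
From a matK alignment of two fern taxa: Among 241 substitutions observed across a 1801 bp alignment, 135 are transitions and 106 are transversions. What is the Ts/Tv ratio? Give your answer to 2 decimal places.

R = 135/106 = 1.273584… ≈ 1.27 (to 2 d.p.).

1.27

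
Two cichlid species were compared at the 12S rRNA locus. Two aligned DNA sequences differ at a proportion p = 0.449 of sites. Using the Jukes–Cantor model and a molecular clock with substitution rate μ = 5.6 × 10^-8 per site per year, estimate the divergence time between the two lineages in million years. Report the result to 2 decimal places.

d = −(3/4) ln(1 − 4p/3) = −0.75 ln(1 − 0.598667) = −0.75 ln(0.401333)
  = −0.75 × (-0.912964) = 0.684723 substitutions/site.
Under a molecular clock d = 2μt, so t = d/(2μ) = 0.684723 / (2 × 5.6 × 10^-8) = 6.11 million years.

6.11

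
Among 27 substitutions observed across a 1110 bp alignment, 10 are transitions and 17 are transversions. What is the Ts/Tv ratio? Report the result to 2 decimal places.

R = 10/17 = 0.588235… ≈ 0.59 (to 2 d.p.).

0.59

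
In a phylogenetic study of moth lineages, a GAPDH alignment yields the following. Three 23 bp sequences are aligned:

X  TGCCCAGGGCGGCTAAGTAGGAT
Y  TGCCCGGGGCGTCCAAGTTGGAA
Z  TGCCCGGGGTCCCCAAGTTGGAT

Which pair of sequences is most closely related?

X–Y: 5/23 differ, p = 0.217, d = 0.257.
X–Z: 6/23 differ, p = 0.261, d = 0.321.
Y–Z: 4/23 differ, p = 0.174, d = 0.198.
The smallest distance is between Y and Z.

Y and Z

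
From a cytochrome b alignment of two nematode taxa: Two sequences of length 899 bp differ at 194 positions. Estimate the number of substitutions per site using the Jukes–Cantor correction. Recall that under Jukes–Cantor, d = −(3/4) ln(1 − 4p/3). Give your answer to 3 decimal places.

p = 194/899 ≈ 0.215795.
d = −(3/4) ln(1 − 4p/3) = −0.75 ln(1 − 0.287727) = −0.75 ln(0.712273)
  = −0.75 × (-0.339294) = 0.254471 substitutions/site.

0.254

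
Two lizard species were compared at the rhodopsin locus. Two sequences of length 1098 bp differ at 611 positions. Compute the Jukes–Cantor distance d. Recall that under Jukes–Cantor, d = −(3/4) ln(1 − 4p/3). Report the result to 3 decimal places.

1.016

p = 611/1098 ≈ 0.556466.
d = −(3/4) ln(1 − 4p/3) = −0.75 ln(1 − 0.741955) = −0.75 ln(0.258045)
  = −0.75 × (-1.354621) = 1.015966 substitutions/site.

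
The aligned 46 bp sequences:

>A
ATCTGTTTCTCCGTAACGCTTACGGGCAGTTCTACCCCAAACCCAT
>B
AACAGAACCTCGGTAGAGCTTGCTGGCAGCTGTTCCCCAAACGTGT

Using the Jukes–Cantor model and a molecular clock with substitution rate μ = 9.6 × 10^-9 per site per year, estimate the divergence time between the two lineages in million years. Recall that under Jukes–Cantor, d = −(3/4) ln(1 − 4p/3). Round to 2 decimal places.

The sequences differ at 16 of 46 sites, so p = 16/46 ≈ 0.347826.
d = −(3/4) ln(1 − 4p/3) = −0.75 ln(1 − 0.463768) = −0.75 ln(0.536232)
  = −0.75 × (-0.623188) = 0.467391 substitutions/site.
Under a molecular clock d = 2μt, so t = d/(2μ) = 0.467391 / (2 × 9.6 × 10^-9) = 24.34 million years.

24.34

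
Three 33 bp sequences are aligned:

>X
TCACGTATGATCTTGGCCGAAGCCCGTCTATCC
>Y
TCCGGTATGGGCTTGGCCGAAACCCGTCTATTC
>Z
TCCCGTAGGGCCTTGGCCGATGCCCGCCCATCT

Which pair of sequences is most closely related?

X and Y

X–Y: 6/33 differ, p = 0.182, d = 0.208.
X–Z: 8/33 differ, p = 0.242, d = 0.293.
Y–Z: 9/33 differ, p = 0.273, d = 0.339.
The smallest distance is between X and Y.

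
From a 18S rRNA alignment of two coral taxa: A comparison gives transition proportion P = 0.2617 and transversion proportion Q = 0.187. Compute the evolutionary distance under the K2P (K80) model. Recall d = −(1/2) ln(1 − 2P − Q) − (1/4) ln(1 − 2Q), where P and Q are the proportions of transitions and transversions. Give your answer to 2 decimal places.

Under the Kimura two-parameter model, d = −½ ln(1 − 2P − Q) − ¼ ln(1 − 2Q).
1 − 2P − Q = 0.2896, giving −½ ln(0.2896) = 0.619627.
1 − 2Q = 0.626, giving −¼ ln(0.626) = 0.117101.
d = 0.619627 + 0.117101 = 0.736728.

0.74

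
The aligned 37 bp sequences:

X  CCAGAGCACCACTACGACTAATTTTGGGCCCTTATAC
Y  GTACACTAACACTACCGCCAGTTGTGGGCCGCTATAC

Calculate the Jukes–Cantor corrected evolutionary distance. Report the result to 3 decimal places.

0.474

The sequences differ at 13 of 37 sites, so p = 13/37 ≈ 0.351351.
d = −(3/4) ln(1 − 4p/3) = −0.75 ln(1 − 0.468468) = −0.75 ln(0.531532)
  = −0.75 × (-0.631992) = 0.473994 substitutions/site.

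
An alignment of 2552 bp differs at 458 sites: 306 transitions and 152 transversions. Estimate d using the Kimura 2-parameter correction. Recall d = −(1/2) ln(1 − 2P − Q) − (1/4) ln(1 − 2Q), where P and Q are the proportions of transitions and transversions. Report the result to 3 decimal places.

0.210

P = 306/2552 ≈ 0.119906 and Q = 152/2552 ≈ 0.059561.
Under the Kimura two-parameter model, d = −½ ln(1 − 2P − Q) − ¼ ln(1 − 2Q).
1 − 2P − Q = 0.700627, giving −½ ln(0.700627) = 0.177890.
1 − 2Q = 0.880878, giving −¼ ln(0.880878) = 0.031709.
d = 0.177890 + 0.031709 = 0.209599.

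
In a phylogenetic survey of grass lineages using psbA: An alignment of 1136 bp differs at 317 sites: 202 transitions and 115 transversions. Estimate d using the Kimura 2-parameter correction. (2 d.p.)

P = 202/1136 ≈ 0.177817 and Q = 115/1136 ≈ 0.101232.
Under the Kimura two-parameter model, d = −½ ln(1 − 2P − Q) − ¼ ln(1 − 2Q).
1 − 2P − Q = 0.543134, giving −½ ln(0.543134) = 0.305200.
1 − 2Q = 0.797536, giving −¼ ln(0.797536) = 0.056557.
d = 0.305200 + 0.056557 = 0.361757.

0.36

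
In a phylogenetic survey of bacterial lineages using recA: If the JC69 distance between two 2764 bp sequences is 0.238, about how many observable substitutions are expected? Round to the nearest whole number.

Invert JC69: p = (3/4)(1 − e^(−4d/3)) = 0.75 × (1 − e^(-0.317333)) = 0.75 × (1 − 0.728088) = 0.203934.
Expected differing sites = pL ≈ 0.203934 × 2764 = 563.673576 ≈ 564.

564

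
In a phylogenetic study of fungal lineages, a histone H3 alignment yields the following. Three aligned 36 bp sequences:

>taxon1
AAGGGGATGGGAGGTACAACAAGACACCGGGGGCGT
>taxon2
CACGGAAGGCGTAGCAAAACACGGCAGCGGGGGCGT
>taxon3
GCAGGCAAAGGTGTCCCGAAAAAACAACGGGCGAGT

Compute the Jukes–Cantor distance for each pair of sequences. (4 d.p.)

taxon1–taxon2: 12/36 sites differ → p ≈ 0.333333, d = −0.75 ln(1 − 0.444444) = 0.440839 ≈ 0.4408.
taxon1–taxon3: 16/36 sites differ → p ≈ 0.444444, d = −0.75 ln(1 − 0.592592) = 0.673455 ≈ 0.6735.
taxon2–taxon3: 19/36 sites differ → p ≈ 0.527778, d = −0.75 ln(1 − 0.703704) = 0.912297 ≈ 0.9123.

d(taxon1,taxon2) = 0.4408, d(taxon1,taxon3) = 0.6735, d(taxon2,taxon3) = 0.9123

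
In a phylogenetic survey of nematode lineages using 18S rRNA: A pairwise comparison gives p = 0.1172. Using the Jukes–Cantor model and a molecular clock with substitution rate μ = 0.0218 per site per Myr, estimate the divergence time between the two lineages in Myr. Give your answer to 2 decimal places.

2.92

d = −(3/4) ln(1 − 4p/3) = −0.75 ln(1 − 0.156267) = −0.75 ln(0.843733)
  = −0.75 × (-0.169919) = 0.127439 substitutions/site.
Under a molecular clock d = 2μt, so t = d/(2μ) = 0.127439 / (2 × 0.0218) = 2.92 Myr.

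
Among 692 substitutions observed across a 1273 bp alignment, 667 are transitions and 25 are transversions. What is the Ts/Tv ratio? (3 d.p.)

R = 667/25 = 26.680.

26.680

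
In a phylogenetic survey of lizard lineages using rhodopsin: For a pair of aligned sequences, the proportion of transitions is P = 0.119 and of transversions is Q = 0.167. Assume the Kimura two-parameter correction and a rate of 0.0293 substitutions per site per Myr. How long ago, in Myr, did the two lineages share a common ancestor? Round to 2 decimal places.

Under the Kimura two-parameter model, d = −½ ln(1 − 2P − Q) − ¼ ln(1 − 2Q).
1 − 2P − Q = 0.595, giving −½ ln(0.595) = 0.259597.
1 − 2Q = 0.666, giving −¼ ln(0.666) = 0.101616.
d = 0.259597 + 0.101616 = 0.361213.
Under a molecular clock d = 2μt, so t = d/(2μ) = 0.361213 / (2 × 0.0293) = 6.16 Myr.

6.16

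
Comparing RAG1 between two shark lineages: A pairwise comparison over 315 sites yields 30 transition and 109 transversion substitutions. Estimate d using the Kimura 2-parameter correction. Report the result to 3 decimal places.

0.679

P = 30/315 ≈ 0.095238 and Q = 109/315 ≈ 0.346032.
Under the Kimura two-parameter model, d = −½ ln(1 − 2P − Q) − ¼ ln(1 − 2Q).
1 − 2P − Q = 0.463492, giving −½ ln(0.463492) = 0.384483.
1 − 2Q = 0.307936, giving −¼ ln(0.307936) = 0.294466.
d = 0.384483 + 0.294466 = 0.678949.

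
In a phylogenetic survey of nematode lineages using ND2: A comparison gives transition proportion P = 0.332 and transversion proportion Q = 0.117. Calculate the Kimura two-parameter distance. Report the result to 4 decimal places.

0.8260

Under the Kimura two-parameter model, d = −½ ln(1 − 2P − Q) − ¼ ln(1 − 2Q).
1 − 2P − Q = 0.219, giving −½ ln(0.219) = 0.759342.
1 − 2Q = 0.766, giving −¼ ln(0.766) = 0.066643.
d = 0.759342 + 0.066643 = 0.825985.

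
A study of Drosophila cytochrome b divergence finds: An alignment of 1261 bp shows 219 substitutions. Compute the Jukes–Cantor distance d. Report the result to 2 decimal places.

0.20

p = 219/1261 ≈ 0.173672.
d = −(3/4) ln(1 − 4p/3) = −0.75 ln(1 − 0.231563) = −0.75 ln(0.768437)
  = −0.75 × (-0.263397) = 0.197548 substitutions/site.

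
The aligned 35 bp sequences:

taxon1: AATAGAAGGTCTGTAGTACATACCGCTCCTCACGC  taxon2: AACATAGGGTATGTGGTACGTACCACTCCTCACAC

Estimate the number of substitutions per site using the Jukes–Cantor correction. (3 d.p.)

The sequences differ at 8 of 35 sites (3, 5, 7, 11, 15, 20, 25, 34), so p = 8/35 ≈ 0.228571.
d = −(3/4) ln(1 − 4p/3) = −0.75 ln(1 − 0.304761) = −0.75 ln(0.695239)
  = −0.75 × (-0.363500) = 0.272625 substitutions/site.

0.273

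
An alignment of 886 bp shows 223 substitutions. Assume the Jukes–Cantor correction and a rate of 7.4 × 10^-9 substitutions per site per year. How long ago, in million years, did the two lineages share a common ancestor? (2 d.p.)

20.72

p = 223/886 ≈ 0.251693.
d = −(3/4) ln(1 − 4p/3) = −0.75 ln(1 − 0.335591) = −0.75 ln(0.664409)
  = −0.75 × (-0.408857) = 0.306643 substitutions/site.
Under a molecular clock d = 2μt, so t = d/(2μ) = 0.306643 / (2 × 7.4 × 10^-9) = 20.72 million years.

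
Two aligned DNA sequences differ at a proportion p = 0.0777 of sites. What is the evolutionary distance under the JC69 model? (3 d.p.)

0.082

d = −(3/4) ln(1 − 4p/3) = −0.75 ln(1 − 0.1036) = −0.75 ln(0.8964)
  = −0.75 × (-0.109369) = 0.082027 substitutions/site.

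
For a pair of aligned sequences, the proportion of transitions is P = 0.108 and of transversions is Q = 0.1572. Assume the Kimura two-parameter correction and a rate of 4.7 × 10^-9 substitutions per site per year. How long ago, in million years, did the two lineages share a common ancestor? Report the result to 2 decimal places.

34.89

Under the Kimura two-parameter model, d = −½ ln(1 − 2P − Q) − ¼ ln(1 − 2Q).
1 − 2P − Q = 0.6268, giving −½ ln(0.6268) = 0.233564.
1 − 2Q = 0.6856, giving −¼ ln(0.6856) = 0.094365.
d = 0.233564 + 0.094365 = 0.327929.
Under a molecular clock d = 2μt, so t = d/(2μ) = 0.327929 / (2 × 4.7 × 10^-9) = 34.89 million years.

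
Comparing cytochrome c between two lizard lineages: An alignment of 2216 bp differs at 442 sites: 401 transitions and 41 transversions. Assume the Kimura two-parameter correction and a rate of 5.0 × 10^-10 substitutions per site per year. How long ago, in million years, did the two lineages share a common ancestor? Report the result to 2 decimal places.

248.78

P = 401/2216 ≈ 0.180957 and Q = 41/2216 ≈ 0.018502.
Under the Kimura two-parameter model, d = −½ ln(1 − 2P − Q) − ¼ ln(1 − 2Q).
1 − 2P − Q = 0.619584, giving −½ ln(0.619584) = 0.239353.
1 − 2Q = 0.962996, giving −¼ ln(0.962996) = 0.009427.
d = 0.239353 + 0.009427 = 0.248780.
Under a molecular clock d = 2μt, so t = d/(2μ) = 0.248780 / (2 × 5.0 × 10^-10) = 248.78 million years.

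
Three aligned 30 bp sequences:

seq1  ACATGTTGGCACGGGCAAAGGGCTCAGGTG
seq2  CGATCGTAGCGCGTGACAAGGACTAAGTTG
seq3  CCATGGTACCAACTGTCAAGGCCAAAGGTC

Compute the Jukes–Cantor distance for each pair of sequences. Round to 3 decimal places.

seq1–seq2: 12/30 sites differ → p = 0.4, d = −0.75 ln(1 − 0.533333) = 0.571605 ≈ 0.572.
seq1–seq3: 13/30 sites differ → p ≈ 0.433333, d = −0.75 ln(1 − 0.577777) = 0.646666 ≈ 0.647.
seq2–seq3: 11/30 sites differ → p ≈ 0.366667, d = −0.75 ln(1 − 0.488889) = 0.503376 ≈ 0.503.

d(seq1,seq2) = 0.572, d(seq1,seq3) = 0.647, d(seq2,seq3) = 0.503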